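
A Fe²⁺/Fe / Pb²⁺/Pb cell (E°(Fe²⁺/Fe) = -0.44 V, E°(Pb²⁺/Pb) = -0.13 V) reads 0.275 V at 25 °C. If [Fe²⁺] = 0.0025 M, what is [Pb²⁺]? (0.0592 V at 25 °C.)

1.6 × 10^-4 M

From the Nernst equation, log Q = n(E° − E)/0.0592 = 2(0.31 − 0.275)/0.0592 = 1.182, so Q = 15.2.
With Q = [Fe²⁺]/[Pb²⁺] and the known concentrations, [Pb²⁺] in the denominator gives [Pb²⁺] = 1.6 × 10^-4 M.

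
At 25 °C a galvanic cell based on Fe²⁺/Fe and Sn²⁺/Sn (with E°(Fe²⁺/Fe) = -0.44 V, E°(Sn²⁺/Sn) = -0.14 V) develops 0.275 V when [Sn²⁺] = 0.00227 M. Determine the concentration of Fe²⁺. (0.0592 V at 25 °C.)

From the Nernst equation, log Q = n(E° − E)/0.0592 = 2(0.30 − 0.275)/0.0592 = 0.845, so Q = 6.99.
With Q = [Fe²⁺]/[Sn²⁺] and the known concentrations, [Fe²⁺] in the numerator gives [Fe²⁺] = 0.016 M.

0.016 M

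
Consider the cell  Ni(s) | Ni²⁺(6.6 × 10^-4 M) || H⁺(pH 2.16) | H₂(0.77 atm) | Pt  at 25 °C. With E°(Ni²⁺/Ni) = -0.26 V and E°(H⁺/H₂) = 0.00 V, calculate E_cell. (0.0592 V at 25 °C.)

The hydrogen couple is the cathode, so E°_cell = 0.26 V; n = 2.
[H⁺] = 10^(−2.16) = 0.0069 M, and Q = [Ni²⁺]·P(H₂) / [H⁺]^2 = 10.6.
E = E° − (0.0592/2) log Q = 0.26 − (0.0592/2)(1.026) = 0.230 V.

0.23 V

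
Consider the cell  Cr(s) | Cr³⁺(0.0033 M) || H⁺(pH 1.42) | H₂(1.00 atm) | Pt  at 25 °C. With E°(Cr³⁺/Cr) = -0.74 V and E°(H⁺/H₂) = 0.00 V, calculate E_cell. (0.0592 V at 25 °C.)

The hydrogen couple is the cathode, so E°_cell = 0.74 V; n = 6.
[H⁺] = 10^(−1.42) = 0.038 M, and Q = [Cr³⁺]^2·P(H₂)^3 / [H⁺]^6 = 3610.
E = E° − (0.0592/6) log Q = 0.74 − (0.0592/6)(3.557) = 0.705 V.

0.70 V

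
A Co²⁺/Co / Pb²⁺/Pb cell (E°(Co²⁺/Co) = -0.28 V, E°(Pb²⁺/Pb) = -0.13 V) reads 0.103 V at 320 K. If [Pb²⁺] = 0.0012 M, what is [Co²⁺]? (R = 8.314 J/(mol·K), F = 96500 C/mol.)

From the Nernst equation, ln Q = nF(E° − E)/RT = 2×96500×(0.15 − 0.103)/(8.314×320) = 3.410, so Q = 30.3.
With Q = [Co²⁺]/[Pb²⁺] and the known concentrations, [Co²⁺] in the numerator gives [Co²⁺] = 0.036 M.

0.036 M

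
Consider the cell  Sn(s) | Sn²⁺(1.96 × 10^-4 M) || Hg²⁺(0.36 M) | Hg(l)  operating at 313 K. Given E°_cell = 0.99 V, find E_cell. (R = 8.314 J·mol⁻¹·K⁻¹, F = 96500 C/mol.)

Balancing electrons gives n = 2; the reaction quotient is Q = [Sn²⁺]/[Hg²⁺] = 5.44 × 10^-4.
E = E° − (RT/nF) ln Q = 0.99 − (8.314×313)/(2×96500) × (-7.516) = 0.990 + 0.101 = 1.091 V.

1.09 V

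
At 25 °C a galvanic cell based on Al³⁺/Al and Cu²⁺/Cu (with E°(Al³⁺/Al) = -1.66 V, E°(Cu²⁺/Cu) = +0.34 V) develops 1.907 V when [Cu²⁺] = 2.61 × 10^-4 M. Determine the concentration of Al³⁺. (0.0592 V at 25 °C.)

From the Nernst equation, log Q = n(E° − E)/0.0592 = 6(2.00 − 1.907)/0.0592 = 9.426, so Q = 2.66 × 10^9.
With Q = [Al³⁺]^2/[Cu²⁺]^3 and the known concentrations, [Al³⁺]^2 in the numerator gives [Al³⁺] = 0.22 M.

0.22 M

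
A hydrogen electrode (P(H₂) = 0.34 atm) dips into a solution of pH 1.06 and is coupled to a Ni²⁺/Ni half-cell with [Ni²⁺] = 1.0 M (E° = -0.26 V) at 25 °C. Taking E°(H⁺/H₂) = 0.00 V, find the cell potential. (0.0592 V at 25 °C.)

0.21 V

The hydrogen couple is the cathode, so E°_cell = 0.26 V; n = 2.
[H⁺] = 10^(−1.06) = 0.087 M, and Q = [Ni²⁺]·P(H₂) / [H⁺]^2 = 44.8.
E = E° − (0.0592/2) log Q = 0.26 − (0.0592/2)(1.651) = 0.211 V.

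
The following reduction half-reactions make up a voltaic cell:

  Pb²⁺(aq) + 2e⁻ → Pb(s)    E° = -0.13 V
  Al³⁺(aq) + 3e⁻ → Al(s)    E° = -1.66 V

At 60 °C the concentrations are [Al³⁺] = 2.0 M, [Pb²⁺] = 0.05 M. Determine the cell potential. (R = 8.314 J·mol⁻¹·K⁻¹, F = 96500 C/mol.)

The Pb²⁺/Pb couple has the higher reduction potential and acts as the cathode, so E°_cell = -0.13 − (-1.66) = 1.53 V.
Balancing electrons gives n = 6; the reaction quotient is Q = [Al³⁺]^2/[Pb²⁺]^3 = 3.2 × 10^4.
E = E° − (RT/nF) ln Q = 1.53 − (8.314×333)/(6×96500) × (10.373) = 1.530 − 0.050 = 1.480 V.

1.48 V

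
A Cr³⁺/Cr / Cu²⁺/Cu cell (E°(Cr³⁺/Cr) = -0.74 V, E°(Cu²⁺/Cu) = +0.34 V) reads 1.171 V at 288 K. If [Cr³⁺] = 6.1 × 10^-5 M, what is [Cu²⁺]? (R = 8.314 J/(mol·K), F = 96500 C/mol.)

From the Nernst equation, ln Q = nF(E° − E)/RT = 6×96500×(1.08 − 1.171)/(8.314×288) = -22.005, so Q = 2.78 × 10^-10.
With Q = [Cr³⁺]^2/[Cu²⁺]^3 and the known concentrations, [Cu²⁺]^3 in the denominator gives [Cu²⁺] = 2.4 M.

2.4 M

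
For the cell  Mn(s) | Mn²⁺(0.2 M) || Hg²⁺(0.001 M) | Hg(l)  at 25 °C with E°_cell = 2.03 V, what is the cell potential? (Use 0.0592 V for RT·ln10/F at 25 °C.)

Balancing electrons gives n = 2; the reaction quotient is Q = [Mn²⁺]/[Hg²⁺] = 200.
At 25 °C, E = E° − (0.0592/n) log Q = 2.03 − (0.0592/2)(2.301) = 2.030 − 0.068 = 1.962 V.

1.96 V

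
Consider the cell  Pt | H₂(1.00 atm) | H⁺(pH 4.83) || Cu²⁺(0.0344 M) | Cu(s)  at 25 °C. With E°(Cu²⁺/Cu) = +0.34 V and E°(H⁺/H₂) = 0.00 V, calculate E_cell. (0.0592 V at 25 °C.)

The Cu²⁺/Cu couple is the cathode, so E°_cell = 0.34 V; n = 2.
[H⁺] = 10^(−4.83) = 1.5 × 10^-5 M, and Q = [H⁺]^2 / ([Cu²⁺]·P(H₂)) = 6.36 × 10^-9.
E = E° − (0.0592/2) log Q = 0.34 − (0.0592/2)(-8.197) = 0.583 V.

0.58 V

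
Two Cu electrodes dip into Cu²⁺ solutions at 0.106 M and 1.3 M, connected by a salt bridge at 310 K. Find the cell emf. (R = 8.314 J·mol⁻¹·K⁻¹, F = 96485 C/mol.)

Both half-cells are Cu²⁺/Cu, so E°_cell = 0. The concentrated side is the cathode; the cell reaction moves Cu²⁺ from high to low concentration with n = 2.
Q = [Cu²⁺]_dilute/[Cu²⁺]_conc = 0.106/1.3 = 0.0815.
E = 0 − (RT/nF) ln Q = −((8.314×310)/(2×96485))(-2.507) = 0.0335 V.

0.033 V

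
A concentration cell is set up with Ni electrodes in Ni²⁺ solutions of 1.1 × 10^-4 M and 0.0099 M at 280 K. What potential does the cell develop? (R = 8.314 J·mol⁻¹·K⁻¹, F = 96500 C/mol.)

0.054 V

Both half-cells are Ni²⁺/Ni, so E°_cell = 0. The concentrated side is the cathode; the cell reaction moves Ni²⁺ from high to low concentration with n = 2.
Q = [Ni²⁺]_dilute/[Ni²⁺]_conc = 1.1 × 10^-4/0.0099 = 0.0111.
E = 0 − (RT/nF) ln Q = −((8.314×280)/(2×96500))(-4.500) = 0.0543 V.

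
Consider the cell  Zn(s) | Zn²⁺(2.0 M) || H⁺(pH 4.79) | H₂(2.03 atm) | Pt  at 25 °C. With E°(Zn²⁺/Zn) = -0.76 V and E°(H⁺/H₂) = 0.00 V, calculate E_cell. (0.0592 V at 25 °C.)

The hydrogen couple is the cathode, so E°_cell = 0.76 V; n = 2.
[H⁺] = 10^(−4.79) = 1.6 × 10^-5 M, and Q = [Zn²⁺]·P(H₂) / [H⁺]^2 = 1.54 × 10^10.
E = E° − (0.0592/2) log Q = 0.76 − (0.0592/2)(10.189) = 0.458 V.

0.46 V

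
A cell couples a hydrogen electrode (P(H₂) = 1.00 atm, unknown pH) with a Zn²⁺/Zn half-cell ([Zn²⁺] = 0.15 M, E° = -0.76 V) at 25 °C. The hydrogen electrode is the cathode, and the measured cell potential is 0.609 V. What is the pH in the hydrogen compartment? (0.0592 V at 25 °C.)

E°_cell = 0.76 V and n = 2.
log Q = n(E° − E)/0.0592 = 2×(0.76 − 0.609)/0.0592 = 5.101.
With Q = [Zn²⁺]·P(H₂) / [H⁺]^2, solving for [H⁺] gives log[H⁺] = -2.963, so pH = 2.96.

pH = 2.96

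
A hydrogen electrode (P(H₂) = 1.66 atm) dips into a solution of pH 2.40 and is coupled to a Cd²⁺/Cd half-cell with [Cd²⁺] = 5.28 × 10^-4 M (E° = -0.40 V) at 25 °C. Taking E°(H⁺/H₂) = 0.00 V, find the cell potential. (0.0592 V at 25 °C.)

0.35 V

The hydrogen couple is the cathode, so E°_cell = 0.40 V; n = 2.
[H⁺] = 10^(−2.40) = 0.0040 M, and Q = [Cd²⁺]·P(H₂) / [H⁺]^2 = 55.3.
E = E° − (0.0592/2) log Q = 0.40 − (0.0592/2)(1.743) = 0.348 V.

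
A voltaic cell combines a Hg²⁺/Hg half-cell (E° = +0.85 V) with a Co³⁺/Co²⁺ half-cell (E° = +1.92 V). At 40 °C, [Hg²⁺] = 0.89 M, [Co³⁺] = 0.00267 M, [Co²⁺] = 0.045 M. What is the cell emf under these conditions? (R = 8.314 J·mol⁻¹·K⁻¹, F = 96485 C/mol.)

0.995 V

The Co³⁺/Co²⁺ couple has the higher reduction potential and acts as the cathode, so E°_cell = +1.92 − (+0.85) = 1.07 V.
Balancing electrons gives n = 2; the reaction quotient is Q = [Hg²⁺]·[Co²⁺]^2/[Co³⁺]^2 = 253.
E = E° − (RT/nF) ln Q = 1.07 − (8.314×313)/(2×96485) × (5.533) = 1.070 − 0.075 = 0.995 V.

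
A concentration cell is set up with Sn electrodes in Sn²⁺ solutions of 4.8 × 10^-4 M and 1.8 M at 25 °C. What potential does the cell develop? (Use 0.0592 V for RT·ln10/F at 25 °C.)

Both half-cells are Sn²⁺/Sn, so E°_cell = 0. The concentrated side is the cathode; the cell reaction moves Sn²⁺ from high to low concentration with n = 2.
Q = [Sn²⁺]_dilute/[Sn²⁺]_conc = 4.8 × 10^-4/1.8 = 2.67 × 10^-4.
E = 0 − (0.0592/2) log Q = −(0.0592/2)(-3.574) = 0.1058 V.

0.11 V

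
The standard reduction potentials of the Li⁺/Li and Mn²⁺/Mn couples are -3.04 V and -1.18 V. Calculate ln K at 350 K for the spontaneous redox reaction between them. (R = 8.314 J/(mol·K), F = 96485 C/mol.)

E°_cell = -1.18 − (-3.04) = 1.86 V, with n = 2 electrons transferred.
At equilibrium E = 0, so the Nernst equation gives ln K = nFE°/RT = (2)(96485)(1.86)/((8.314)(350)) = 123.35.

ln K = 123.3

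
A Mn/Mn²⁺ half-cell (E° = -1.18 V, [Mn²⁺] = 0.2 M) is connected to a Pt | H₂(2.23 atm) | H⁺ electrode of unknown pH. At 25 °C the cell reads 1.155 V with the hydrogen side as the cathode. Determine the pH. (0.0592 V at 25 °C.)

E°_cell = 1.18 V and n = 2.
log Q = n(E° − E)/0.0592 = 2×(1.18 − 1.155)/0.0592 = 0.845.
With Q = [Mn²⁺]·P(H₂) / [H⁺]^2, solving for [H⁺] gives log[H⁺] = -0.598, so pH = 0.60.

pH = 0.60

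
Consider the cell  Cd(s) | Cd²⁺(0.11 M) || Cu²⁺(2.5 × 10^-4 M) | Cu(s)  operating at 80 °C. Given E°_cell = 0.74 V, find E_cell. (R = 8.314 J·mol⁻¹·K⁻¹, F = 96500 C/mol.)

0.647 V

Balancing electrons gives n = 2; the reaction quotient is Q = [Cd²⁺]/[Cu²⁺] = 440.
E = E° − (RT/nF) ln Q = 0.74 − (8.314×353)/(2×96500) × (6.087) = 0.740 − 0.093 = 0.647 V.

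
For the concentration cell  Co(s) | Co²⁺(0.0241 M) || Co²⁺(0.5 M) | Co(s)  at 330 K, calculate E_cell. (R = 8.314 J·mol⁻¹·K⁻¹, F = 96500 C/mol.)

Both half-cells are Co²⁺/Co, so E°_cell = 0. The concentrated side is the cathode; the cell reaction moves Co²⁺ from high to low concentration with n = 2.
Q = [Co²⁺]_dilute/[Co²⁺]_conc = 0.0241/0.5 = 0.0482.
E = 0 − (RT/nF) ln Q = −((8.314×330)/(2×96500))(-3.032) = 0.0431 V.

0.043 V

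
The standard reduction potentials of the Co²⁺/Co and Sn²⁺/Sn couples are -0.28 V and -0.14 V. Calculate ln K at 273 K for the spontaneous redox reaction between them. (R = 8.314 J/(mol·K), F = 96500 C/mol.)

ln K = 11.9

E°_cell = -0.14 − (-0.28) = 0.14 V, with n = 2 electrons transferred.
At equilibrium E = 0, so the Nernst equation gives ln K = nFE°/RT = (2)(96500)(0.14)/((8.314)(273)) = 11.90.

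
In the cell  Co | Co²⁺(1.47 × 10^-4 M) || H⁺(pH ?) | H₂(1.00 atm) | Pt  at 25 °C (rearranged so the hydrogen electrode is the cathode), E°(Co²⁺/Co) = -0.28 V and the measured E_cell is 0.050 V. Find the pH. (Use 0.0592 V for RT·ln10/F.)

E°_cell = 0.28 V and n = 2.
log Q = n(E° − E)/0.0592 = 2×(0.28 − 0.050)/0.0592 = 7.770.
With Q = [Co²⁺]·P(H₂) / [H⁺]^2, solving for [H⁺] gives log[H⁺] = -5.801, so pH = 5.80.

pH = 5.80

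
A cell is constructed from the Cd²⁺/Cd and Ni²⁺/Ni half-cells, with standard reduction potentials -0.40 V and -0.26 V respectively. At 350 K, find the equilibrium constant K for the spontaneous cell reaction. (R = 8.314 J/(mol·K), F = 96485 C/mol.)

1.1 × 10^4

E°_cell = -0.26 − (-0.40) = 0.14 V, with n = 2 electrons transferred.
At equilibrium E = 0, so the Nernst equation gives ln K = nFE°/RT = (2)(96485)(0.14)/((8.314)(350)) = 9.28.
K = e^9.28 = 1.1 × 10^4.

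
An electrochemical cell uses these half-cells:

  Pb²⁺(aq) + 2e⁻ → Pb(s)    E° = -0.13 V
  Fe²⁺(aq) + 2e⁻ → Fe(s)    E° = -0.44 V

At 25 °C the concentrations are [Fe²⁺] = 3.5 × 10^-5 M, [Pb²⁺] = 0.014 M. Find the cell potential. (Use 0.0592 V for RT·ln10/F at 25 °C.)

0.387 V

The Pb²⁺/Pb couple has the higher reduction potential and acts as the cathode, so E°_cell = -0.13 − (-0.44) = 0.31 V.
Balancing electrons gives n = 2; the reaction quotient is Q = [Fe²⁺]/[Pb²⁺] = 0.00250.
At 25 °C, E = E° − (0.0592/n) log Q = 0.31 − (0.0592/2)(-2.602) = 0.310 + 0.077 = 0.387 V.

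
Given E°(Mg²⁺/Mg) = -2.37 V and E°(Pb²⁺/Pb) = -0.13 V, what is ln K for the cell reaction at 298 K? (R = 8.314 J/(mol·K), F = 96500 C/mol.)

ln K = 174.5

E°_cell = -0.13 − (-2.37) = 2.24 V, with n = 2 electrons transferred.
At equilibrium E = 0, so the Nernst equation gives ln K = nFE°/RT = (2)(96500)(2.24)/((8.314)(298)) = 174.49.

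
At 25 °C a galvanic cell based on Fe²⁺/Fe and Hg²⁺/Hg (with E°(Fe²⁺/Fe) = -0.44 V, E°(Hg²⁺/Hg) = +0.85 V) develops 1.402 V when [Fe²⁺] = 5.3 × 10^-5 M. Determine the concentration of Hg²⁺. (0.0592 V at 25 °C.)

From the Nernst equation, log Q = n(E° − E)/0.0592 = 2(1.29 − 1.402)/0.0592 = -3.784, so Q = 1.65 × 10^-4.
With Q = [Fe²⁺]/[Hg²⁺] and the known concentrations, [Hg²⁺] in the denominator gives [Hg²⁺] = 0.32 M.

0.32 M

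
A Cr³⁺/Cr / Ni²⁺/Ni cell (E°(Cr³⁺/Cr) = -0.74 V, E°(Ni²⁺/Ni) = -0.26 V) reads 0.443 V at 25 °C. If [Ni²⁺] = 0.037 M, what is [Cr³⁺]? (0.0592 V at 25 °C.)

0.53 M

From the Nernst equation, log Q = n(E° − E)/0.0592 = 6(0.48 − 0.443)/0.0592 = 3.750, so Q = 5620.
With Q = [Cr³⁺]^2/[Ni²⁺]^3 and the known concentrations, [Cr³⁺]^2 in the numerator gives [Cr³⁺] = 0.53 M.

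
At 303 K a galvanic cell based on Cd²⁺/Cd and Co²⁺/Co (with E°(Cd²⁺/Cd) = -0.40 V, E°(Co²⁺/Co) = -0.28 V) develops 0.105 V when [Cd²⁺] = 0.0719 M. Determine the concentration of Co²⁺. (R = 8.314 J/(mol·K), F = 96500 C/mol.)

0.023 M

From the Nernst equation, ln Q = nF(E° − E)/RT = 2×96500×(0.12 − 0.105)/(8.314×303) = 1.149, so Q = 3.16.
With Q = [Cd²⁺]/[Co²⁺] and the known concentrations, [Co²⁺] in the denominator gives [Co²⁺] = 0.023 M.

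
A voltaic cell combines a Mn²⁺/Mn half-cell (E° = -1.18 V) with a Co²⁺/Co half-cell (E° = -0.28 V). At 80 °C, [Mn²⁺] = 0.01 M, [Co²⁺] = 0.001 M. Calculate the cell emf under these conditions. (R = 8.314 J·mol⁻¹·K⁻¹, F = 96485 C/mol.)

The Co²⁺/Co couple has the higher reduction potential and acts as the cathode, so E°_cell = -0.28 − (-1.18) = 0.90 V.
Balancing electrons gives n = 2; the reaction quotient is Q = [Mn²⁺]/[Co²⁺] = 10.0.
E = E° − (RT/nF) ln Q = 0.90 − (8.314×353)/(2×96485) × (2.303) = 0.900 − 0.035 = 0.865 V.

0.865 V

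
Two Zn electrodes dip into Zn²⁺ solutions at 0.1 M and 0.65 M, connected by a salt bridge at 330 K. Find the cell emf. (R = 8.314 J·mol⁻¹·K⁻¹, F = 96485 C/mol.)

0.027 V

Both half-cells are Zn²⁺/Zn, so E°_cell = 0. The concentrated side is the cathode; the cell reaction moves Zn²⁺ from high to low concentration with n = 2.
Q = [Zn²⁺]_dilute/[Zn²⁺]_conc = 0.1/0.65 = 0.154.
E = 0 − (RT/nF) ln Q = −((8.314×330)/(2×96485))(-1.872) = 0.0266 V.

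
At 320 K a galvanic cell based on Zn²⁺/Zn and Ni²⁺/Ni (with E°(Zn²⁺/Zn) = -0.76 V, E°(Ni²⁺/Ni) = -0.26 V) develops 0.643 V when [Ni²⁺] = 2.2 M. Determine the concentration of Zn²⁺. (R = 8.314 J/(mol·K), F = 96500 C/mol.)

6.9 × 10^-5 M

From the Nernst equation, ln Q = nF(E° − E)/RT = 2×96500×(0.50 − 0.643)/(8.314×320) = -10.374, so Q = 3.12 × 10^-5.
With Q = [Zn²⁺]/[Ni²⁺] and the known concentrations, [Zn²⁺] in the numerator gives [Zn²⁺] = 6.9 × 10^-5 M.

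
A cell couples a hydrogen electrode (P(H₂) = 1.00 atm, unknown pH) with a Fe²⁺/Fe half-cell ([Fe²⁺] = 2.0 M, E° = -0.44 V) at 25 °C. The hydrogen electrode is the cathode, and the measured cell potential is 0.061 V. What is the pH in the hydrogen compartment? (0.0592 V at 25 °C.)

E°_cell = 0.44 V and n = 2.
log Q = n(E° − E)/0.0592 = 2×(0.44 − 0.061)/0.0592 = 12.804.
With Q = [Fe²⁺]·P(H₂) / [H⁺]^2, solving for [H⁺] gives log[H⁺] = -6.252, so pH = 6.25.

pH = 6.25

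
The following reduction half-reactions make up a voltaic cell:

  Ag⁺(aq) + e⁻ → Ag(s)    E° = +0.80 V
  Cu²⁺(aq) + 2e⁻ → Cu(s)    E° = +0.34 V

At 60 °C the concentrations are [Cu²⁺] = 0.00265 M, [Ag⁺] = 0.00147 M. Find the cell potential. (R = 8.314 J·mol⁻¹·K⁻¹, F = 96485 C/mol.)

0.358 V

The Ag⁺/Ag couple has the higher reduction potential and acts as the cathode, so E°_cell = +0.80 − (+0.34) = 0.46 V.
Balancing electrons gives n = 2; the reaction quotient is Q = [Cu²⁺]/[Ag⁺]^2 = 1230.
E = E° − (RT/nF) ln Q = 0.46 − (8.314×333)/(2×96485) × (7.112) = 0.460 − 0.102 = 0.358 V.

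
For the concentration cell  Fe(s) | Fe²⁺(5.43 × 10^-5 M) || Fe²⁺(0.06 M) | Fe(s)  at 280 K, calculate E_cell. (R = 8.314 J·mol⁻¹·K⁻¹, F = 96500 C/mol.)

Both half-cells are Fe²⁺/Fe, so E°_cell = 0. The concentrated side is the cathode; the cell reaction moves Fe²⁺ from high to low concentration with n = 2.
Q = [Fe²⁺]_dilute/[Fe²⁺]_conc = 5.43 × 10^-5/0.06 = 9.05 × 10^-4.
E = 0 − (RT/nF) ln Q = −((8.314×280)/(2×96500))(-7.008) = 0.0845 V.

0.085 V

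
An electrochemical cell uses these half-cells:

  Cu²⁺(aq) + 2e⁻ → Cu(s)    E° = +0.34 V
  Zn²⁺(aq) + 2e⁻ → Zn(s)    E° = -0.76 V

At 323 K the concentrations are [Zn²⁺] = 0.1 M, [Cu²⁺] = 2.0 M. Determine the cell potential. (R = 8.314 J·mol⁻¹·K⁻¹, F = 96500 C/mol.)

1.14 V

The Cu²⁺/Cu couple has the higher reduction potential and acts as the cathode, so E°_cell = +0.34 − (-0.76) = 1.10 V.
Balancing electrons gives n = 2; the reaction quotient is Q = [Zn²⁺]/[Cu²⁺] = 0.0500.
E = E° − (RT/nF) ln Q = 1.10 − (8.314×323)/(2×96500) × (-2.996) = 1.100 + 0.042 = 1.142 V.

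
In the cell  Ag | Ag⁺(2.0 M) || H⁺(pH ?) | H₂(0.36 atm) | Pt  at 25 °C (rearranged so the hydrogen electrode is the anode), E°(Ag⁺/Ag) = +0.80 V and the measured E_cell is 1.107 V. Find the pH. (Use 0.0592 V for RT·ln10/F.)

pH = 5.11

E°_cell = 0.80 V and n = 2.
log Q = n(E° − E)/0.0592 = 2×(0.80 − 1.107)/0.0592 = -10.372.
With Q = [H⁺]^2 / ([Ag⁺]^2·P(H₂)), solving for [H⁺] gives log[H⁺] = -5.107, so pH = 5.11.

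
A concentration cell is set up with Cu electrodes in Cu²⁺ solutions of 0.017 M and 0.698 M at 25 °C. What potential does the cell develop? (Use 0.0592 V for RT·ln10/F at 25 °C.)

0.048 V

Both half-cells are Cu²⁺/Cu, so E°_cell = 0. The concentrated side is the cathode; the cell reaction moves Cu²⁺ from high to low concentration with n = 2.
Q = [Cu²⁺]_dilute/[Cu²⁺]_conc = 0.017/0.698 = 0.0244.
E = 0 − (0.0592/2) log Q = −(0.0592/2)(-1.613) = 0.0477 V.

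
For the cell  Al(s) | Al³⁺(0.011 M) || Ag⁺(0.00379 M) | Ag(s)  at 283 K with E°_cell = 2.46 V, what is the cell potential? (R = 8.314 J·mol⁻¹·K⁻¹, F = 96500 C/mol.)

Balancing electrons gives n = 3; the reaction quotient is Q = [Al³⁺]/[Ag⁺]^3 = 2.02 × 10^5.
E = E° − (RT/nF) ln Q = 2.46 − (8.314×283)/(3×96500) × (12.216) = 2.460 − 0.099 = 2.361 V.

2.36 V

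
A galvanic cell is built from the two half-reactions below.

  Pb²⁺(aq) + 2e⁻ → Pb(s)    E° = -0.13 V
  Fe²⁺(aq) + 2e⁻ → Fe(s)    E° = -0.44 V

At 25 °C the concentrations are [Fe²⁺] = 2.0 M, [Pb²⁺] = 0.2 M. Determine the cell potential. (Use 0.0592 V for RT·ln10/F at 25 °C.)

0.280 V

The Pb²⁺/Pb couple has the higher reduction potential and acts as the cathode, so E°_cell = -0.13 − (-0.44) = 0.31 V.
Balancing electrons gives n = 2; the reaction quotient is Q = [Fe²⁺]/[Pb²⁺] = 10.0.
At 25 °C, E = E° − (0.0592/n) log Q = 0.31 − (0.0592/2)(1.000) = 0.310 − 0.030 = 0.280 V.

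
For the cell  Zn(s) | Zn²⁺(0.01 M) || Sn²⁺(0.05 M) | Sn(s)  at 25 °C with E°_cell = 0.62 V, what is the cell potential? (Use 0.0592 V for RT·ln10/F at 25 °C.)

Balancing electrons gives n = 2; the reaction quotient is Q = [Zn²⁺]/[Sn²⁺] = 0.200.
At 25 °C, E = E° − (0.0592/n) log Q = 0.62 − (0.0592/2)(-0.699) = 0.620 + 0.021 = 0.641 V.

0.641 V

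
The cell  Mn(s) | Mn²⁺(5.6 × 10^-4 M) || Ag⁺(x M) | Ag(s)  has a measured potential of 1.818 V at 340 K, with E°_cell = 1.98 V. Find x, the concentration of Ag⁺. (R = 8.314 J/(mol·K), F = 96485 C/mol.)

9.4 × 10^-5 M

From the Nernst equation, ln Q = nF(E° − E)/RT = 2×96485×(1.98 − 1.818)/(8.314×340) = 11.059, so Q = 6.35 × 10^4.
With Q = [Mn²⁺]/[Ag⁺]^2 and the known concentrations, [Ag⁺]^2 in the denominator gives [Ag⁺] = 9.4 × 10^-5 M.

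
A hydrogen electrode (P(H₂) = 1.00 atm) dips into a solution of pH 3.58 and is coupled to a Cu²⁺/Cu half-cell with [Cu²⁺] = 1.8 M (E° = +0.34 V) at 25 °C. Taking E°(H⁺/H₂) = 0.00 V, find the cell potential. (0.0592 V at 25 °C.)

0.56 V

The Cu²⁺/Cu couple is the cathode, so E°_cell = 0.34 V; n = 2.
[H⁺] = 10^(−3.58) = 2.6 × 10^-4 M, and Q = [H⁺]^2 / ([Cu²⁺]·P(H₂)) = 3.84 × 10^-8.
E = E° − (0.0592/2) log Q = 0.34 − (0.0592/2)(-7.415) = 0.559 V.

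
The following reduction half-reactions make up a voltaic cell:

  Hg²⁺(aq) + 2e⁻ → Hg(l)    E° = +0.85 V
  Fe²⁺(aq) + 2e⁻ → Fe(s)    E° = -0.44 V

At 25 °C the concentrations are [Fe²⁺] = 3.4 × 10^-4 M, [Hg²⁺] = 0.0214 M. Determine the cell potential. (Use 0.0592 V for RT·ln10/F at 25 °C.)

The Hg²⁺/Hg couple has the higher reduction potential and acts as the cathode, so E°_cell = +0.85 − (-0.44) = 1.29 V.
Balancing electrons gives n = 2; the reaction quotient is Q = [Fe²⁺]/[Hg²⁺] = 0.0159.
At 25 °C, E = E° − (0.0592/n) log Q = 1.29 − (0.0592/2)(-1.799) = 1.290 + 0.053 = 1.343 V.

1.34 V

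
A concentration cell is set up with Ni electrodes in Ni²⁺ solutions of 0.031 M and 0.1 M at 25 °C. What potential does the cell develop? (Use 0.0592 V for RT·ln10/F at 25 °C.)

Both half-cells are Ni²⁺/Ni, so E°_cell = 0. The concentrated side is the cathode; the cell reaction moves Ni²⁺ from high to low concentration with n = 2.
Q = [Ni²⁺]_dilute/[Ni²⁺]_conc = 0.031/0.1 = 0.310.
E = 0 − (0.0592/2) log Q = −(0.0592/2)(-0.509) = 0.0151 V.

0.015 V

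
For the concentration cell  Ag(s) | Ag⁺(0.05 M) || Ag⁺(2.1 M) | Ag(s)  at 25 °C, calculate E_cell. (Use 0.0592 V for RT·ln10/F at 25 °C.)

0.096 V

Both half-cells are Ag⁺/Ag, so E°_cell = 0. The concentrated side is the cathode; the cell reaction moves Ag⁺ from high to low concentration with n = 1.
Q = [Ag⁺]_dilute/[Ag⁺]_conc = 0.05/2.1 = 0.0238.
E = 0 − (0.0592/1) log Q = −(0.0592/1)(-1.623) = 0.0961 V.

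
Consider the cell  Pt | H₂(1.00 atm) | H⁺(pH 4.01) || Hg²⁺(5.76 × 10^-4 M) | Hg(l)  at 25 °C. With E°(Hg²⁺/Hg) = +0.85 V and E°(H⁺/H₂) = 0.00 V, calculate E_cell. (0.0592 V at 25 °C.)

The Hg²⁺/Hg couple is the cathode, so E°_cell = 0.85 V; n = 2.
[H⁺] = 10^(−4.01) = 9.8 × 10^-5 M, and Q = [H⁺]^2 / ([Hg²⁺]·P(H₂)) = 1.66 × 10^-5.
E = E° − (0.0592/2) log Q = 0.85 − (0.0592/2)(-4.780) = 0.991 V.

0.99 V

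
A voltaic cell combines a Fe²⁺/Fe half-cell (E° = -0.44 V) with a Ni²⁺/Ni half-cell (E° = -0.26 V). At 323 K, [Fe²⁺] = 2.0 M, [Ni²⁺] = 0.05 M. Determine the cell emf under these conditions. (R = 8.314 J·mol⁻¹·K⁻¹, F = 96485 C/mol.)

0.129 V

The Ni²⁺/Ni couple has the higher reduction potential and acts as the cathode, so E°_cell = -0.26 − (-0.44) = 0.18 V.
Balancing electrons gives n = 2; the reaction quotient is Q = [Fe²⁺]/[Ni²⁺] = 40.0.
E = E° − (RT/nF) ln Q = 0.18 − (8.314×323)/(2×96485) × (3.689) = 0.180 − 0.051 = 0.129 V.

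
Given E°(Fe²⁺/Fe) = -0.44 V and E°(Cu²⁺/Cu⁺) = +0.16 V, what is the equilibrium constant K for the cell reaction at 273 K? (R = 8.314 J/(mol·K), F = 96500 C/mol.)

E°_cell = +0.16 − (-0.44) = 0.60 V, with n = 2 electrons transferred.
At equilibrium E = 0, so the Nernst equation gives ln K = nFE°/RT = (2)(96500)(0.60)/((8.314)(273)) = 51.02.
K = e^51.02 = 1.4 × 10^22.

1.4 × 10^22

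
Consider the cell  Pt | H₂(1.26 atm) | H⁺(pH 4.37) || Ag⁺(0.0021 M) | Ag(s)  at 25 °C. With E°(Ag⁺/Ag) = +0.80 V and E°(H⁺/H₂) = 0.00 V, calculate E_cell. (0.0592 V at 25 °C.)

0.90 V

The Ag⁺/Ag couple is the cathode, so E°_cell = 0.80 V; n = 2.
[H⁺] = 10^(−4.37) = 4.3 × 10^-5 M, and Q = [H⁺]^2 / ([Ag⁺]^2·P(H₂)) = 3.27 × 10^-4.
E = E° − (0.0592/2) log Q = 0.80 − (0.0592/2)(-3.485) = 0.903 V.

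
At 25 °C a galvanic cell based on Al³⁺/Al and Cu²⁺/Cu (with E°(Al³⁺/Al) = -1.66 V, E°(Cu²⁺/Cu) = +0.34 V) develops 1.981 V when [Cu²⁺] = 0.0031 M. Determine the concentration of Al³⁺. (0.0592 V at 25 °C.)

From the Nernst equation, log Q = n(E° − E)/0.0592 = 6(2.00 − 1.981)/0.0592 = 1.926, so Q = 84.3.
With Q = [Al³⁺]^2/[Cu²⁺]^3 and the known concentrations, [Al³⁺]^2 in the numerator gives [Al³⁺] = 0.0016 M.

0.0016 M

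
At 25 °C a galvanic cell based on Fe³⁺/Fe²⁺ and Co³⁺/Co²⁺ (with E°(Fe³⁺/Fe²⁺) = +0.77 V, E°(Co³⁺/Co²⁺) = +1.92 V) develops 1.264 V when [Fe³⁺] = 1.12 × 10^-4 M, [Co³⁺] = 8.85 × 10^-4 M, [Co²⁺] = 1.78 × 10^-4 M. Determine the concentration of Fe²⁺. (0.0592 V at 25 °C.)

From the Nernst equation, log Q = n(E° − E)/0.0592 = 1(1.15 − 1.264)/0.0592 = -1.926, so Q = 0.0119.
With Q = [Fe³⁺]·[Co²⁺]/([Fe²⁺]·[Co³⁺]) and the known concentrations, [Fe²⁺] in the denominator gives [Fe²⁺] = 0.0019 M.

0.0019 M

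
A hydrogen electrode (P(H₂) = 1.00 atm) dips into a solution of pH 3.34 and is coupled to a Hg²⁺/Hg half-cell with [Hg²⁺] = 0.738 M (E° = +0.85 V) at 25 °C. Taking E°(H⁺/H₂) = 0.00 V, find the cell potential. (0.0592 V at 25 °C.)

1.04 V

The Hg²⁺/Hg couple is the cathode, so E°_cell = 0.85 V; n = 2.
[H⁺] = 10^(−3.34) = 4.6 × 10^-4 M, and Q = [H⁺]^2 / ([Hg²⁺]·P(H₂)) = 2.83 × 10^-7.
E = E° − (0.0592/2) log Q = 0.85 − (0.0592/2)(-6.548) = 1.044 V.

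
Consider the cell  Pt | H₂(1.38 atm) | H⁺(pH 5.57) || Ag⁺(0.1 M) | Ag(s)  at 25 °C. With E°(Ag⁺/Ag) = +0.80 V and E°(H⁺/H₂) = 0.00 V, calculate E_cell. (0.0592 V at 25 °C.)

The Ag⁺/Ag couple is the cathode, so E°_cell = 0.80 V; n = 2.
[H⁺] = 10^(−5.57) = 2.7 × 10^-6 M, and Q = [H⁺]^2 / ([Ag⁺]^2·P(H₂)) = 5.25 × 10^-10.
E = E° − (0.0592/2) log Q = 0.80 − (0.0592/2)(-9.280) = 1.075 V.

1.07 V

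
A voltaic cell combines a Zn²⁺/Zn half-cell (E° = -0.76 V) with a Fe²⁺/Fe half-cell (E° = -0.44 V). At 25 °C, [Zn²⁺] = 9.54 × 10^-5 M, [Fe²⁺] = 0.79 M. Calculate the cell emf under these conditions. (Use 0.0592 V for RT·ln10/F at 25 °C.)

0.436 V

The Fe²⁺/Fe couple has the higher reduction potential and acts as the cathode, so E°_cell = -0.44 − (-0.76) = 0.32 V.
Balancing electrons gives n = 2; the reaction quotient is Q = [Zn²⁺]/[Fe²⁺] = 1.21 × 10^-4.
At 25 °C, E = E° − (0.0592/n) log Q = 0.32 − (0.0592/2)(-3.918) = 0.320 + 0.116 = 0.436 V.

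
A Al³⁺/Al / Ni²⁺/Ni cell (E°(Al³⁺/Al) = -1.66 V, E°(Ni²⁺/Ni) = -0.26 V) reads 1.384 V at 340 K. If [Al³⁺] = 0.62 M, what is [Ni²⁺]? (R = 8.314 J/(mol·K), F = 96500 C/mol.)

From the Nernst equation, ln Q = nF(E° − E)/RT = 6×96500×(1.40 − 1.384)/(8.314×340) = 3.277, so Q = 26.5.
With Q = [Al³⁺]^2/[Ni²⁺]^3 and the known concentrations, [Ni²⁺]^3 in the denominator gives [Ni²⁺] = 0.24 M.

0.24 M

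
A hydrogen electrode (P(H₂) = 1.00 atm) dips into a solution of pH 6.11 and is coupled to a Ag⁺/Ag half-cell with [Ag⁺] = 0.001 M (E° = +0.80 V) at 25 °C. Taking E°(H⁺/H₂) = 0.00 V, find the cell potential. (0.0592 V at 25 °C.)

0.98 V

The Ag⁺/Ag couple is the cathode, so E°_cell = 0.80 V; n = 2.
[H⁺] = 10^(−6.11) = 7.8 × 10^-7 M, and Q = [H⁺]^2 / ([Ag⁺]^2·P(H₂)) = 6.03 × 10^-7.
E = E° − (0.0592/2) log Q = 0.80 − (0.0592/2)(-6.220) = 0.984 V.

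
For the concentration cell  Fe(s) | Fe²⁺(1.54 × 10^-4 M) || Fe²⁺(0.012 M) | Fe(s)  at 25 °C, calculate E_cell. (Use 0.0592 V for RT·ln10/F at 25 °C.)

Both half-cells are Fe²⁺/Fe, so E°_cell = 0. The concentrated side is the cathode; the cell reaction moves Fe²⁺ from high to low concentration with n = 2.
Q = [Fe²⁺]_dilute/[Fe²⁺]_conc = 1.54 × 10^-4/0.012 = 0.0128.
E = 0 − (0.0592/2) log Q = −(0.0592/2)(-1.892) = 0.0560 V.

0.056 V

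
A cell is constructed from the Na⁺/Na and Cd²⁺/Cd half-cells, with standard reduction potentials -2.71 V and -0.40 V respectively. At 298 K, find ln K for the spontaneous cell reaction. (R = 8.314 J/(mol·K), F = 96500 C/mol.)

ln K = 179.9

E°_cell = -0.40 − (-2.71) = 2.31 V, with n = 2 electrons transferred.
At equilibrium E = 0, so the Nernst equation gives ln K = nFE°/RT = (2)(96500)(2.31)/((8.314)(298)) = 179.95.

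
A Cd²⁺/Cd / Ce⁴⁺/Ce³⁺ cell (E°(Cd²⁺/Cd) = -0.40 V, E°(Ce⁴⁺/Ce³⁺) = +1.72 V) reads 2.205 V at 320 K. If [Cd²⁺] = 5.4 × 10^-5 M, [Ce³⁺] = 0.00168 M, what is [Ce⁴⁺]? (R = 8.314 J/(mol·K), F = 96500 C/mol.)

From the Nernst equation, ln Q = nF(E° − E)/RT = 2×96500×(2.12 − 2.205)/(8.314×320) = -6.166, so Q = 0.00210.
With Q = [Cd²⁺]·[Ce³⁺]^2/[Ce⁴⁺]^2 and the known concentrations, [Ce⁴⁺]^2 in the denominator gives [Ce⁴⁺] = 2.7 × 10^-4 M.

2.7 × 10^-4 M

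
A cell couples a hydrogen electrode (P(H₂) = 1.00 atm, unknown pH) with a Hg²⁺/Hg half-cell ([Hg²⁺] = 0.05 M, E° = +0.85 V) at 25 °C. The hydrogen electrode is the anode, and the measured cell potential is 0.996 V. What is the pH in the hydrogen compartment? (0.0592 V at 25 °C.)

pH = 3.12

E°_cell = 0.85 V and n = 2.
log Q = n(E° − E)/0.0592 = 2×(0.85 − 0.996)/0.0592 = -4.932.
With Q = [H⁺]^2 / ([Hg²⁺]·P(H₂)), solving for [H⁺] gives log[H⁺] = -3.117, so pH = 3.12.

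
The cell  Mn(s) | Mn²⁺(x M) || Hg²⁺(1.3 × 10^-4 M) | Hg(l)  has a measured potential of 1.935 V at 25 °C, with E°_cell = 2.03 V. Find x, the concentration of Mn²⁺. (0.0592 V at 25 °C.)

0.21 M

From the Nernst equation, log Q = n(E° − E)/0.0592 = 2(2.03 − 1.935)/0.0592 = 3.209, so Q = 1620.
With Q = [Mn²⁺]/[Hg²⁺] and the known concentrations, [Mn²⁺] in the numerator gives [Mn²⁺] = 0.21 M.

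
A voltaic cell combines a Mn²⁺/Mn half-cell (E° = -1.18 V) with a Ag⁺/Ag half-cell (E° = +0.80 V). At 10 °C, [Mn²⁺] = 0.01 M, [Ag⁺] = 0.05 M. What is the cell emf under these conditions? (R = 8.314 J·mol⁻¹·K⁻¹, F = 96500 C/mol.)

1.96 V

The Ag⁺/Ag couple has the higher reduction potential and acts as the cathode, so E°_cell = +0.80 − (-1.18) = 1.98 V.
Balancing electrons gives n = 2; the reaction quotient is Q = [Mn²⁺]/[Ag⁺]^2 = 4.00.
E = E° − (RT/nF) ln Q = 1.98 − (8.314×283)/(2×96500) × (1.386) = 1.980 − 0.017 = 1.963 V.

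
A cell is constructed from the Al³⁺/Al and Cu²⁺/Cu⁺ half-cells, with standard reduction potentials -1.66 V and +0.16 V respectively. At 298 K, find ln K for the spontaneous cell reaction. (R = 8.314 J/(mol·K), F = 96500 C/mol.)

E°_cell = +0.16 − (-1.66) = 1.82 V, with n = 3 electrons transferred.
At equilibrium E = 0, so the Nernst equation gives ln K = nFE°/RT = (3)(96500)(1.82)/((8.314)(298)) = 212.66.

ln K = 212.7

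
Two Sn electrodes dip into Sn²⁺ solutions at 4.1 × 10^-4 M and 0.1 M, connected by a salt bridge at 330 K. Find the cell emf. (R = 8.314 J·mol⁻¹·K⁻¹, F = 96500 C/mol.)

Both half-cells are Sn²⁺/Sn, so E°_cell = 0. The concentrated side is the cathode; the cell reaction moves Sn²⁺ from high to low concentration with n = 2.
Q = [Sn²⁺]_dilute/[Sn²⁺]_conc = 4.1 × 10^-4/0.1 = 0.00410.
E = 0 − (RT/nF) ln Q = −((8.314×330)/(2×96500))(-5.497) = 0.0781 V.

0.078 V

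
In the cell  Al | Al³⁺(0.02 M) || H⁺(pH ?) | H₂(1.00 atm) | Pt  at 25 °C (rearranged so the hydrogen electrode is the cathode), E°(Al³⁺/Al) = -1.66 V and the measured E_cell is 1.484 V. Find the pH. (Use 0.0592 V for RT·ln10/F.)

pH = 3.54

E°_cell = 1.66 V and n = 6.
log Q = n(E° − E)/0.0592 = 6×(1.66 − 1.484)/0.0592 = 17.838.
With Q = [Al³⁺]^2·P(H₂)^3 / [H⁺]^6, solving for [H⁺] gives log[H⁺] = -3.539, so pH = 3.54.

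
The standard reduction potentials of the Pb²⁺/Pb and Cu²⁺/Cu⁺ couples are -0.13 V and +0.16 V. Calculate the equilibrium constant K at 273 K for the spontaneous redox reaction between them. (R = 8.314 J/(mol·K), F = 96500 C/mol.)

5.1 × 10^10

E°_cell = +0.16 − (-0.13) = 0.29 V, with n = 2 electrons transferred.
At equilibrium E = 0, so the Nernst equation gives ln K = nFE°/RT = (2)(96500)(0.29)/((8.314)(273)) = 24.66.
K = e^24.66 = 5.1 × 10^10.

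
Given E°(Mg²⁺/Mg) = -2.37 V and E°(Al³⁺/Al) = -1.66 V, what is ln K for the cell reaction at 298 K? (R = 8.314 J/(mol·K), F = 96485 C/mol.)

E°_cell = -1.66 − (-2.37) = 0.71 V, with n = 6 electrons transferred.
At equilibrium E = 0, so the Nernst equation gives ln K = nFE°/RT = (6)(96485)(0.71)/((8.314)(298)) = 165.90.

ln K = 165.9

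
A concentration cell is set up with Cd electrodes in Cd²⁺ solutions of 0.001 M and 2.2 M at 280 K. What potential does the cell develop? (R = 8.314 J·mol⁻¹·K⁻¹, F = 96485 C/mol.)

Both half-cells are Cd²⁺/Cd, so E°_cell = 0. The concentrated side is the cathode; the cell reaction moves Cd²⁺ from high to low concentration with n = 2.
Q = [Cd²⁺]_dilute/[Cd²⁺]_conc = 0.001/2.2 = 4.55 × 10^-4.
E = 0 − (RT/nF) ln Q = −((8.314×280)/(2×96485))(-7.696) = 0.0928 V.

0.093 V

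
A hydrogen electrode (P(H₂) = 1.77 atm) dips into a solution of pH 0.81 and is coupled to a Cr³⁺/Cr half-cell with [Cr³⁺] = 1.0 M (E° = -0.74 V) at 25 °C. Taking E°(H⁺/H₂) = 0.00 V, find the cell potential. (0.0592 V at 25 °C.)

0.68 V

The hydrogen couple is the cathode, so E°_cell = 0.74 V; n = 6.
[H⁺] = 10^(−0.81) = 0.15 M, and Q = [Cr³⁺]^2·P(H₂)^3 / [H⁺]^6 = 4.02 × 10^5.
E = E° − (0.0592/6) log Q = 0.74 − (0.0592/6)(5.604) = 0.685 V.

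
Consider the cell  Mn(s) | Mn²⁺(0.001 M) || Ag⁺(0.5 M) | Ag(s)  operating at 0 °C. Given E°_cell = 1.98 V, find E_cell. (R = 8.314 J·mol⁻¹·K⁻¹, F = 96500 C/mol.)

2.04 V

Balancing electrons gives n = 2; the reaction quotient is Q = [Mn²⁺]/[Ag⁺]^2 = 0.00400.
E = E° − (RT/nF) ln Q = 1.98 − (8.314×273)/(2×96500) × (-5.521) = 1.980 + 0.065 = 2.045 V.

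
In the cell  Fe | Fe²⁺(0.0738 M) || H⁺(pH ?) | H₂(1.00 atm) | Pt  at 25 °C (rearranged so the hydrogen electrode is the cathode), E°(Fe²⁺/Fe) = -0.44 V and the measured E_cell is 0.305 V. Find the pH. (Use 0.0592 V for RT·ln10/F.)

E°_cell = 0.44 V and n = 2.
log Q = n(E° − E)/0.0592 = 2×(0.44 − 0.305)/0.0592 = 4.561.
With Q = [Fe²⁺]·P(H₂) / [H⁺]^2, solving for [H⁺] gives log[H⁺] = -2.846, so pH = 2.85.

pH = 2.85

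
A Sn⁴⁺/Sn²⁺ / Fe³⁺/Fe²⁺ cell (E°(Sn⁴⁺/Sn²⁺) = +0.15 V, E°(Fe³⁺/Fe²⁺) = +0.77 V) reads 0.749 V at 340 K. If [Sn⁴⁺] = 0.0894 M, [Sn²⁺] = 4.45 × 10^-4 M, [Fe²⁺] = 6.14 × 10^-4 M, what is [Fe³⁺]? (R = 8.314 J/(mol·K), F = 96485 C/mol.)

From the Nernst equation, ln Q = nF(E° − E)/RT = 2×96485×(0.62 − 0.749)/(8.314×340) = -8.806, so Q = 1.5 × 10^-4.
With Q = [Sn⁴⁺]·[Fe²⁺]^2/([Sn²⁺]·[Fe³⁺]^2) and the known concentrations, [Fe³⁺]^2 in the denominator gives [Fe³⁺] = 0.71 M.

0.71 M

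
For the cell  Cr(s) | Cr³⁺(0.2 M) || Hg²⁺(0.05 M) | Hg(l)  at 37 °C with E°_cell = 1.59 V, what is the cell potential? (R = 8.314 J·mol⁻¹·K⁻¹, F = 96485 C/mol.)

Balancing electrons gives n = 6; the reaction quotient is Q = [Cr³⁺]^2/[Hg²⁺]^3 = 320.
E = E° − (RT/nF) ln Q = 1.59 − (8.314×310)/(6×96485) × (5.768) = 1.590 − 0.026 = 1.564 V.

1.56 V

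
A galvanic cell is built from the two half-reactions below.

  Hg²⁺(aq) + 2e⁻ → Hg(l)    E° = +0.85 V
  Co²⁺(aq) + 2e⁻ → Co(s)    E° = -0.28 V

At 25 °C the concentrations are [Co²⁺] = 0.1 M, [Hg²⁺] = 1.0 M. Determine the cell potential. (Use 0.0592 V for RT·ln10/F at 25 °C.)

1.16 V

The Hg²⁺/Hg couple has the higher reduction potential and acts as the cathode, so E°_cell = +0.85 − (-0.28) = 1.13 V.
Balancing electrons gives n = 2; the reaction quotient is Q = [Co²⁺]/[Hg²⁺] = 0.100.
At 25 °C, E = E° − (0.0592/n) log Q = 1.13 − (0.0592/2)(-1.000) = 1.130 + 0.030 = 1.160 V.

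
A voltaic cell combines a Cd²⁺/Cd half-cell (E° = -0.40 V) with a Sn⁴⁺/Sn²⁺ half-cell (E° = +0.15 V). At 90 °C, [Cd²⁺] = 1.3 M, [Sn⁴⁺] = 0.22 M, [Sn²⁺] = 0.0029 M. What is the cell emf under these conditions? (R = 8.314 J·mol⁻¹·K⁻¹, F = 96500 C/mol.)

0.614 V

The Sn⁴⁺/Sn²⁺ couple has the higher reduction potential and acts as the cathode, so E°_cell = +0.15 − (-0.40) = 0.55 V.
Balancing electrons gives n = 2; the reaction quotient is Q = [Cd²⁺]·[Sn²⁺]/[Sn⁴⁺] = 0.0171.
E = E° − (RT/nF) ln Q = 0.55 − (8.314×363)/(2×96500) × (-4.067) = 0.550 + 0.064 = 0.614 V.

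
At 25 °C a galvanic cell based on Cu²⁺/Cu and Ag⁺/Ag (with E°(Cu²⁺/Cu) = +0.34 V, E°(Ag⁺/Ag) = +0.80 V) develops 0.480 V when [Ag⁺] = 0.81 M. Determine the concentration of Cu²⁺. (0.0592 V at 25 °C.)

From the Nernst equation, log Q = n(E° − E)/0.0592 = 2(0.46 − 0.480)/0.0592 = -0.676, so Q = 0.211.
With Q = [Cu²⁺]/[Ag⁺]^2 and the known concentrations, [Cu²⁺] in the numerator gives [Cu²⁺] = 0.14 M.

0.14 M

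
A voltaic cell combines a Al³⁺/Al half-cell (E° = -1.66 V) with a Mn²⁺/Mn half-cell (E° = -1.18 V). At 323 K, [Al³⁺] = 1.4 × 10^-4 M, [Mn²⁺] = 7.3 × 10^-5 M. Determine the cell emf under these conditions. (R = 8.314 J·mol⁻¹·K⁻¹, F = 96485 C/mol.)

0.430 V

The Mn²⁺/Mn couple has the higher reduction potential and acts as the cathode, so E°_cell = -1.18 − (-1.66) = 0.48 V.
Balancing electrons gives n = 6; the reaction quotient is Q = [Al³⁺]^2/[Mn²⁺]^3 = 5.04 × 10^4.
E = E° − (RT/nF) ln Q = 0.48 − (8.314×323)/(6×96485) × (10.827) = 0.480 − 0.050 = 0.430 V.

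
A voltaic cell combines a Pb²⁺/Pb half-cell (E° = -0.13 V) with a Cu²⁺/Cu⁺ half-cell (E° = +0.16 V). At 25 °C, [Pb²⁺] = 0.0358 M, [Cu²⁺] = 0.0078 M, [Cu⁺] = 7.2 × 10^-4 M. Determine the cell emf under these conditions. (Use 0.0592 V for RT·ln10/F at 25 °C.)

0.394 V

The Cu²⁺/Cu⁺ couple has the higher reduction potential and acts as the cathode, so E°_cell = +0.16 − (-0.13) = 0.29 V.
Balancing electrons gives n = 2; the reaction quotient is Q = [Pb²⁺]·[Cu⁺]^2/[Cu²⁺]^2 = 3.05 × 10^-4.
At 25 °C, E = E° − (0.0592/n) log Q = 0.29 − (0.0592/2)(-3.516) = 0.290 + 0.104 = 0.394 V.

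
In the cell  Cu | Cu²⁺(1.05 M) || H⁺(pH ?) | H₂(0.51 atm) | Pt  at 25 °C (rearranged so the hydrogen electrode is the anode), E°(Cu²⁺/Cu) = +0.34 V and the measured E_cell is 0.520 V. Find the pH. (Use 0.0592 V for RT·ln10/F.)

E°_cell = 0.34 V and n = 2.
log Q = n(E° − E)/0.0592 = 2×(0.34 − 0.520)/0.0592 = -6.081.
With Q = [H⁺]^2 / ([Cu²⁺]·P(H₂)), solving for [H⁺] gives log[H⁺] = -3.176, so pH = 3.18.

pH = 3.18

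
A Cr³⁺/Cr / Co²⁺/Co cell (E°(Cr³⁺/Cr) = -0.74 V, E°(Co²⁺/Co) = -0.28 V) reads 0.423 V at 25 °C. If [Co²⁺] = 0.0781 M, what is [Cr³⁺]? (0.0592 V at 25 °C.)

1.6 M

From the Nernst equation, log Q = n(E° − E)/0.0592 = 6(0.46 − 0.423)/0.0592 = 3.750, so Q = 5620.
With Q = [Cr³⁺]^2/[Co²⁺]^3 and the known concentrations, [Cr³⁺]^2 in the numerator gives [Cr³⁺] = 1.6 M.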